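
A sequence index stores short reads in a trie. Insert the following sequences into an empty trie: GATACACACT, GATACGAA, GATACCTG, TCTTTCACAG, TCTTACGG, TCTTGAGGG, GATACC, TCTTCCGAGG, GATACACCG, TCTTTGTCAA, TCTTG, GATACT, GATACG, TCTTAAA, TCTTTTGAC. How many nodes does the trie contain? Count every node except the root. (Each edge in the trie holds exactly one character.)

55

Insert word by word; a character creates a node only if that edge doesn't already exist:
  "GATACACACT" → 10 new (G, A, T, A, C, A, C, A, C, T)
  "GATACGAA" → prefix "GATAC" already present; 3 new (G, A, A)
  "GATACCTG" → prefix "GATAC" already present; 3 new (C, T, G)
  "TCTTTCACAG" → 10 new (T, C, T, T, T, C, A, C, A, G)
  "TCTTACGG" → prefix "TCTT" already present; 4 new (A, C, G, G)
  "TCTTGAGGG" → prefix "TCTT" already present; 5 new (G, A, G, G, G)
  "GATACC" → prefix "GATACC" already present; 0 new (none)
  "TCTTCCGAGG" → prefix "TCTT" already present; 6 new (C, C, G, A, G, G)
  "GATACACCG" → prefix "GATACAC" already present; 2 new (C, G)
  "TCTTTGTCAA" → prefix "TCTTT" already present; 5 new (G, T, C, A, A)
  "TCTTG" → prefix "TCTTG" already present; 0 new (none)
  "GATACT" → prefix "GATAC" already present; 1 new (T)
  "GATACG" → prefix "GATACG" already present; 0 new (none)
  "TCTTAAA" → prefix "TCTTA" already present; 2 new (A, A)
  "TCTTTTGAC" → prefix "TCTTT" already present; 4 new (T, G, A, C)
Total nodes = 10 + 3 + 3 + 10 + 4 + 5 + 0 + 6 + 2 + 5 + 0 + 1 + 0 + 2 + 4 = 55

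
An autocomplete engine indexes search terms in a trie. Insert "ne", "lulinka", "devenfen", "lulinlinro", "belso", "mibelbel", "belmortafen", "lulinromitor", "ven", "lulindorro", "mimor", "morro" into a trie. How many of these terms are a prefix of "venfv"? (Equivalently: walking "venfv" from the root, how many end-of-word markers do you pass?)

1

Check each prefix of "venfv" against the stored set — each match is an end-marker on the path.
Prefixes of the query that are stored words: "ven"
Count: 1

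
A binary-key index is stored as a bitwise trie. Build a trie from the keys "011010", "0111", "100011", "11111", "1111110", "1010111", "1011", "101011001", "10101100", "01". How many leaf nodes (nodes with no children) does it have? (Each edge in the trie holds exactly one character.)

A leaf is a node with no children — equivalently, the end of a word that is not a proper prefix of any other stored word.
Those words: "011010", "0111", "100011", "101011001", "1010111", "1011", "1111110"
Leaf count: 7

7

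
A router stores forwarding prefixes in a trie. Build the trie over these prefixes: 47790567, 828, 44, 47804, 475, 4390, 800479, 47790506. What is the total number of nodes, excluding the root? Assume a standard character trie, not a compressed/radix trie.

Count nodes per top-level branch (shared prefixes stored once):
  '4'-branch (4390, 44, 475, 47790506, 47790567, 47804): 18 nodes
  '8'-branch (800479, 828): 8 nodes
Sum: 26

26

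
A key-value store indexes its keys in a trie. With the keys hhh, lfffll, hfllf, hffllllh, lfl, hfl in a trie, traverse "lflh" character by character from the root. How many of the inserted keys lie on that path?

1

Check each prefix of "lflh" against the stored set — each match is an end-marker on the path.
Prefixes of the query that are stored words: "lfl"
Count: 1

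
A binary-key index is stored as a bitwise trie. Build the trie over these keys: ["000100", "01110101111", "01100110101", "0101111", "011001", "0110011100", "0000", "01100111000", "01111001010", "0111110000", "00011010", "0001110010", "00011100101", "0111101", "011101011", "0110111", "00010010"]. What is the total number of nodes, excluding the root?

For each word, the new-node count is its length minus the longest prefix already in the trie:
  "000100" → 6 new (0, 0, 0, 1, 0, 0)
  "01110101111" → prefix "0" already present; 10 new (1, 1, 1, 0, 1, 0, 1, 1, 1, 1)
  "01100110101" → prefix "011" already present; 8 new (0, 0, 1, 1, 0, 1, 0, 1)
  "0101111" → prefix "01" already present; 5 new (0, 1, 1, 1, 1)
  "011001" → prefix "011001" already present; 0 new (none)
  "0110011100" → prefix "0110011" already present; 3 new (1, 0, 0)
  "0000" → prefix "000" already present; 1 new (0)
  "01100111000" → prefix "0110011100" already present; 1 new (0)
  "01111001010" → prefix "0111" already present; 7 new (1, 0, 0, 1, 0, 1, 0)
  "0111110000" → prefix "01111" already present; 5 new (1, 0, 0, 0, 0)
  "00011010" → prefix "0001" already present; 4 new (1, 0, 1, 0)
  "0001110010" → prefix "00011" already present; 5 new (1, 0, 0, 1, 0)
  "00011100101" → prefix "0001110010" already present; 1 new (1)
  "0111101" → prefix "011110" already present; 1 new (1)
  "011101011" → prefix "011101011" already present; 0 new (none)
  "0110111" → prefix "0110" already present; 3 new (1, 1, 1)
  "00010010" → prefix "000100" already present; 2 new (1, 0)
Total nodes = 6 + 10 + 8 + 5 + 0 + 3 + 1 + 1 + 7 + 5 + 4 + 5 + 1 + 1 + 0 + 3 + 2 = 62

62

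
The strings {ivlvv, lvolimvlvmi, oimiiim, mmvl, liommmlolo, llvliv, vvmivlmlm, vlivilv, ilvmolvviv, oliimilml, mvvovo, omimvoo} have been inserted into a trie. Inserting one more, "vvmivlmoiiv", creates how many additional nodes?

4

"vvmivlm" is already a path in the trie; the remaining "oiiv" must be added.
New nodes needed: |"vvmivlmoiiv"| − 7 = 11 − 7 = 4.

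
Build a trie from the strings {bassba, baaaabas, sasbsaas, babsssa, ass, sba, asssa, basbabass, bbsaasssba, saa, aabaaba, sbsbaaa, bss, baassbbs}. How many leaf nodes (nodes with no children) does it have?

Leaves are exactly the stored words that no other stored word extends.
Those words: "aabaaba", "asssa", "baaaabas", "baassbbs", "babsssa", "basbabass", "bassba", "bbsaasssba", "bss", "saa", "sasbsaas", "sba", "sbsbaaa"
Leaf count: 13

13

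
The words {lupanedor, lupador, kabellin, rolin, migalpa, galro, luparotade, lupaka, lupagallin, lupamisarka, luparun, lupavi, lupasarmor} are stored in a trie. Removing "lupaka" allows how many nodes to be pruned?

A node on "lupaka"'s path can go only if nothing else ends at it or branches off below it.
The suffix "ka" (2 nodes) is used only by "lupaka"; the node for "lupa" still has the child "n", so pruning stops there.
Nodes removed: 2

2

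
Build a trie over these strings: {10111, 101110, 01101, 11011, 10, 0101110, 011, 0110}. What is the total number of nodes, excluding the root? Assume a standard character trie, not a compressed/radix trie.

20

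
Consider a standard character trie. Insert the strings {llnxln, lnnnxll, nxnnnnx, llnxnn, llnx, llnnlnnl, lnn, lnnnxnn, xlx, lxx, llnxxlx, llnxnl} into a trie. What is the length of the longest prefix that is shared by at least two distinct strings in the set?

5

The deepest shared node is where two words last agree before diverging.
e.g. "llnxnl" and "llnxnn" share the prefix "llnxn" of length 5; no pair shares a longer one.
Longest shared-prefix length: 5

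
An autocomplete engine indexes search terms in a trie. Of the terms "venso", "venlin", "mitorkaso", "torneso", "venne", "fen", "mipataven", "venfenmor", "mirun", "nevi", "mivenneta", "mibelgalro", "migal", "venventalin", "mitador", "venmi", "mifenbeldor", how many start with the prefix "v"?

Traverse to the node for "v", then collect every word in that subtree.
Words under "v": venfenmor, venlin, venmi, venne, venso, venventalin
Count: 6

6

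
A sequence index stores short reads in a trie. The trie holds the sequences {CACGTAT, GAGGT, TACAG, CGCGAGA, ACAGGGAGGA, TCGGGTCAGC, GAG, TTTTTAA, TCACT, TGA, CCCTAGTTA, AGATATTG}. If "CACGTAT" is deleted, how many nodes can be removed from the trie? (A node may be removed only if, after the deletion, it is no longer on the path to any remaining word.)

6

After clearing the end-marker at "CACGTAT", prune upward until reaching a node still needed by another word.
The suffix "ACGTAT" (6 nodes) is used only by "CACGTAT"; the node for "C" still has the child "G", so pruning stops there.
Nodes removed: 6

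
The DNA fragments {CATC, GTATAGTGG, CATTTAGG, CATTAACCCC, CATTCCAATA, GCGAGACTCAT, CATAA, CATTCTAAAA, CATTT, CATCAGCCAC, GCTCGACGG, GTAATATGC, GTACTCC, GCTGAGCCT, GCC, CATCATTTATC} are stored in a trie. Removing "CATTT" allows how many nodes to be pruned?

0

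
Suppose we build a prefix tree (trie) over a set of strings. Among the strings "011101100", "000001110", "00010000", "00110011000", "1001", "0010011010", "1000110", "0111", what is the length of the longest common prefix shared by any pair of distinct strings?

4

Equivalently: take the maximum, over all pairs, of their longest common prefix length.
e.g. "0111" and "011101100" share the prefix "0111" of length 4; no pair shares a longer one.
Longest shared-prefix length: 4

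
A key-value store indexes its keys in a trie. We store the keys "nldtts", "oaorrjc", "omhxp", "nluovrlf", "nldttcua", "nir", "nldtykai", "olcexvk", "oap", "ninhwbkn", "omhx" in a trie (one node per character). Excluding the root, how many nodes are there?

45

Insert word by word; a character creates a node only if that edge doesn't already exist:
  "nldtts" → 6 new (n, l, d, t, t, s)
  "oaorrjc" → 7 new (o, a, o, r, r, j, c)
  "omhxp" → prefix "o" already present; 4 new (m, h, x, p)
  "nluovrlf" → prefix "nl" already present; 6 new (u, o, v, r, l, f)
  "nldttcua" → prefix "nldtt" already present; 3 new (c, u, a)
  "nir" → prefix "n" already present; 2 new (i, r)
  "nldtykai" → prefix "nldt" already present; 4 new (y, k, a, i)
  "olcexvk" → prefix "o" already present; 6 new (l, c, e, x, v, k)
  "oap" → prefix "oa" already present; 1 new (p)
  "ninhwbkn" → prefix "ni" already present; 6 new (n, h, w, b, k, n)
  "omhx" → prefix "omhx" already present; 0 new (none)
Total nodes = 6 + 7 + 4 + 6 + 3 + 2 + 4 + 6 + 1 + 6 + 0 = 45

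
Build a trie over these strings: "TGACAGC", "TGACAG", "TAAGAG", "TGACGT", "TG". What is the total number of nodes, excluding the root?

14

Count nodes per top-level branch (shared prefixes stored once):
  'T'-branch (TAAGAG, TG, TGACAG, TGACAGC, TGACGT): 14 nodes
Sum: 14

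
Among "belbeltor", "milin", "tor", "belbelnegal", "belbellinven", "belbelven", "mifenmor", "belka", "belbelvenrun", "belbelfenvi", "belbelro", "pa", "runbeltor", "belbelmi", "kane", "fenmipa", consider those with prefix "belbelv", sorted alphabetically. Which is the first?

belbelven

Words with prefix "belbelv", in lexicographic order: "belbelven", "belbelvenrun"
Position 1: belbelven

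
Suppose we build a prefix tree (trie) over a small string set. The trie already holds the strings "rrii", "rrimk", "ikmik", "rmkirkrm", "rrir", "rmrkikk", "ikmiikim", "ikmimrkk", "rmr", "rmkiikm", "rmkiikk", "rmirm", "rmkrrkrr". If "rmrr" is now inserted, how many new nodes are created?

1

Walking "rmrr" from the root, the first 3 characters ("rmr") follow existing edges; "r" is the first miss.
Each of the 1 remaining characters creates one node.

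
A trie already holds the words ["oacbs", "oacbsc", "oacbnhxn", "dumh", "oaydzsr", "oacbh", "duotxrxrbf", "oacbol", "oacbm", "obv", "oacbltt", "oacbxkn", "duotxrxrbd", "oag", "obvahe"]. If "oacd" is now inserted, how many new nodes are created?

The longest prefix of "oacd" already in the trie is "oac" (length 3).
New nodes needed: |"oacd"| − 3 = 4 − 3 = 1.

1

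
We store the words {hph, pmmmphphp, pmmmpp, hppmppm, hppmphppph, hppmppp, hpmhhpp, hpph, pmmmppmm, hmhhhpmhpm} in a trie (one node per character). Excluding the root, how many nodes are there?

41

Insert word by word; a character creates a node only if that edge doesn't already exist:
  "hph" → 3 new (h, p, h)
  "pmmmphphp" → 9 new (p, m, m, m, p, h, p, h, p)
  "pmmmpp" → prefix "pmmmp" already present; 1 new (p)
  "hppmppm" → prefix "hp" already present; 5 new (p, m, p, p, m)
  "hppmphppph" → prefix "hppmp" already present; 5 new (h, p, p, p, h)
  "hppmppp" → prefix "hppmpp" already present; 1 new (p)
  "hpmhhpp" → prefix "hp" already present; 5 new (m, h, h, p, p)
  "hpph" → prefix "hpp" already present; 1 new (h)
  "pmmmppmm" → prefix "pmmmpp" already present; 2 new (m, m)
  "hmhhhpmhpm" → prefix "h" already present; 9 new (m, h, h, h, p, m, h, p, m)
Total nodes = 3 + 9 + 1 + 5 + 5 + 1 + 5 + 1 + 2 + 9 = 41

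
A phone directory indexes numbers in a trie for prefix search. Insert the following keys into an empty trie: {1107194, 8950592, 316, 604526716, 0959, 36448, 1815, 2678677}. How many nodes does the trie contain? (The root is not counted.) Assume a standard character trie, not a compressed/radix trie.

44

Insert word by word; a character creates a node only if that edge doesn't already exist:
  "1107194" → 7 new (1, 1, 0, 7, 1, 9, 4)
  "8950592" → 7 new (8, 9, 5, 0, 5, 9, 2)
  "316" → 3 new (3, 1, 6)
  "604526716" → 9 new (6, 0, 4, 5, 2, 6, 7, 1, 6)
  "0959" → 4 new (0, 9, 5, 9)
  "36448" → prefix "3" already present; 4 new (6, 4, 4, 8)
  "1815" → prefix "1" already present; 3 new (8, 1, 5)
  "2678677" → 7 new (2, 6, 7, 8, 6, 7, 7)
Total nodes = 7 + 7 + 3 + 9 + 4 + 4 + 3 + 7 = 44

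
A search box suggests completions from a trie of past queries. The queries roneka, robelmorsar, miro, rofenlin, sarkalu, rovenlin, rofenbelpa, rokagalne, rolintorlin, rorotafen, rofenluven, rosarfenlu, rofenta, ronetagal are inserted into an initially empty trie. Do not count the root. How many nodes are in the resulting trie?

85

For each word, the new-node count is its length minus the longest prefix already in the trie:
  "roneka" → 6 new (r, o, n, e, k, a)
  "robelmorsar" → prefix "ro" already present; 9 new (b, e, l, m, o, r, s, a, r)
  "miro" → 4 new (m, i, r, o)
  "rofenlin" → prefix "ro" already present; 6 new (f, e, n, l, i, n)
  "sarkalu" → 7 new (s, a, r, k, a, l, u)
  "rovenlin" → prefix "ro" already present; 6 new (v, e, n, l, i, n)
  "rofenbelpa" → prefix "rofen" already present; 5 new (b, e, l, p, a)
  "rokagalne" → prefix "ro" already present; 7 new (k, a, g, a, l, n, e)
  "rolintorlin" → prefix "ro" already present; 9 new (l, i, n, t, o, r, l, i, n)
  "rorotafen" → prefix "ro" already present; 7 new (r, o, t, a, f, e, n)
  "rofenluven" → prefix "rofenl" already present; 4 new (u, v, e, n)
  "rosarfenlu" → prefix "ro" already present; 8 new (s, a, r, f, e, n, l, u)
  "rofenta" → prefix "rofen" already present; 2 new (t, a)
  "ronetagal" → prefix "rone" already present; 5 new (t, a, g, a, l)
Total nodes = 6 + 9 + 4 + 6 + 7 + 6 + 5 + 7 + 9 + 7 + 4 + 8 + 2 + 5 = 85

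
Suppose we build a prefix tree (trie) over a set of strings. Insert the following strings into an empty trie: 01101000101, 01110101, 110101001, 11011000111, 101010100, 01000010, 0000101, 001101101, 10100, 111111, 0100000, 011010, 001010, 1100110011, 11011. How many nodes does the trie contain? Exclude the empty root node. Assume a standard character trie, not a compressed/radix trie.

75

Count nodes per top-level branch (shared prefixes stored once):
  '0'-branch (0000101, 001010, 001101101, 0100000, 01000010, 011010, 01101000101, 01110101): 39 nodes
  '1'-branch (10100, 101010100, 1100110011, 110101001, 11011, 11011000111, 111111): 36 nodes
Sum: 75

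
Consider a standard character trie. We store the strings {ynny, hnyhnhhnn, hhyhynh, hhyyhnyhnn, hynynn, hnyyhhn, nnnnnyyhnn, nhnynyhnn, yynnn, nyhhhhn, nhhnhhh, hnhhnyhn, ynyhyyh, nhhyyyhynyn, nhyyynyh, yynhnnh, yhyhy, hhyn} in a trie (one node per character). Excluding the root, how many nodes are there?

102

For each word, the new-node count is its length minus the longest prefix already in the trie:
  "ynny" → 4 new (y, n, n, y)
  "hnyhnhhnn" → 9 new (h, n, y, h, n, h, h, n, n)
  "hhyhynh" → prefix "h" already present; 6 new (h, y, h, y, n, h)
  "hhyyhnyhnn" → prefix "hhy" already present; 7 new (y, h, n, y, h, n, n)
  "hynynn" → prefix "h" already present; 5 new (y, n, y, n, n)
  "hnyyhhn" → prefix "hny" already present; 4 new (y, h, h, n)
  "nnnnnyyhnn" → 10 new (n, n, n, n, n, y, y, h, n, n)
  "nhnynyhnn" → prefix "n" already present; 8 new (h, n, y, n, y, h, n, n)
  "yynnn" → prefix "y" already present; 4 new (y, n, n, n)
  "nyhhhhn" → prefix "n" already present; 6 new (y, h, h, h, h, n)
  "nhhnhhh" → prefix "nh" already present; 5 new (h, n, h, h, h)
  "hnhhnyhn" → prefix "hn" already present; 6 new (h, h, n, y, h, n)
  "ynyhyyh" → prefix "yn" already present; 5 new (y, h, y, y, h)
  "nhhyyyhynyn" → prefix "nhh" already present; 8 new (y, y, y, h, y, n, y, n)
  "nhyyynyh" → prefix "nh" already present; 6 new (y, y, y, n, y, h)
  "yynhnnh" → prefix "yyn" already present; 4 new (h, n, n, h)
  "yhyhy" → prefix "y" already present; 4 new (h, y, h, y)
  "hhyn" → prefix "hhy" already present; 1 new (n)
Total nodes = 4 + 9 + 6 + 7 + 5 + 4 + 10 + 8 + 4 + 6 + 5 + 6 + 5 + 8 + 6 + 4 + 4 + 1 = 102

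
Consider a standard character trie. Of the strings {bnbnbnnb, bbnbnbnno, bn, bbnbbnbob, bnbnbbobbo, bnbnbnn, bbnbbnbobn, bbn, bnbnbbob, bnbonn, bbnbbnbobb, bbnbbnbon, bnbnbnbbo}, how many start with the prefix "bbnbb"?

Walk to "bbnbb"; the words in its subtree are exactly those with that prefix.
Words under "bbnbb": bbnbbnbob, bbnbbnbobb, bbnbbnbobn, bbnbbnbon
Count: 4

4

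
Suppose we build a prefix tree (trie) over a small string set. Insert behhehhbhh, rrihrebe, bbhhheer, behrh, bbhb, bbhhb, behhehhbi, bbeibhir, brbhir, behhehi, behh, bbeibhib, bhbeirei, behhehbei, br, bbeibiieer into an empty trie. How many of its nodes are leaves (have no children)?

A leaf is a node with no children — equivalently, the end of a word that is not a proper prefix of any other stored word.
Those words: "bbeibhib", "bbeibhir", "bbeibiieer", "bbhb", "bbhhb", "bbhhheer", "behhehbei", "behhehhbhh", "behhehhbi", "behhehi", "behrh", "bhbeirei", "brbhir", "rrihrebe"
Leaf count: 14

14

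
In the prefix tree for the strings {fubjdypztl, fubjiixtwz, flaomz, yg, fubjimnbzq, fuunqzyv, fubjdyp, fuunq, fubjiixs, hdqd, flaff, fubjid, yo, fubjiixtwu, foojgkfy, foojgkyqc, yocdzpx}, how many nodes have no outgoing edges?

Leaves are exactly the stored words that no other stored word extends.
Those words: "flaff", "flaomz", "foojgkfy", "foojgkyqc", "fubjdypztl", "fubjid", "fubjiixs", "fubjiixtwu", "fubjiixtwz", "fubjimnbzq", "fuunqzyv", "hdqd", "yg", "yocdzpx"
Leaf count: 14

14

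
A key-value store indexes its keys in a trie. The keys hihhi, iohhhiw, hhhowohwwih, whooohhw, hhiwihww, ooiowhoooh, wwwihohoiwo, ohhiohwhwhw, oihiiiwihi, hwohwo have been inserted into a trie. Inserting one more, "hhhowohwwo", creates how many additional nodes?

1

The longest prefix of "hhhowohwwo" already in the trie is "hhhowohww" (length 9).
New nodes needed: |"hhhowohwwo"| − 9 = 10 − 9 = 1.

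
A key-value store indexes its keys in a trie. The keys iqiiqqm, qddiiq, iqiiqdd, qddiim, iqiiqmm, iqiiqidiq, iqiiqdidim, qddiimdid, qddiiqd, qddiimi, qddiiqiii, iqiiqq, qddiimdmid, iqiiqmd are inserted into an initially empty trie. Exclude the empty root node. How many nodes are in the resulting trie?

38

Trace insertions, counting only characters that open a new branch:
  "iqiiqqm" → 7 new (i, q, i, i, q, q, m)
  "qddiiq" → 6 new (q, d, d, i, i, q)
  "iqiiqdd" → prefix "iqiiq" already present; 2 new (d, d)
  "qddiim" → prefix "qddii" already present; 1 new (m)
  "iqiiqmm" → prefix "iqiiq" already present; 2 new (m, m)
  "iqiiqidiq" → prefix "iqiiq" already present; 4 new (i, d, i, q)
  "iqiiqdidim" → prefix "iqiiqd" already present; 4 new (i, d, i, m)
  "qddiimdid" → prefix "qddiim" already present; 3 new (d, i, d)
  "qddiiqd" → prefix "qddiiq" already present; 1 new (d)
  "qddiimi" → prefix "qddiim" already present; 1 new (i)
  "qddiiqiii" → prefix "qddiiq" already present; 3 new (i, i, i)
  "iqiiqq" → prefix "iqiiqq" already present; 0 new (none)
  "qddiimdmid" → prefix "qddiimd" already present; 3 new (m, i, d)
  "iqiiqmd" → prefix "iqiiqm" already present; 1 new (d)
Total nodes = 7 + 6 + 2 + 1 + 2 + 4 + 4 + 3 + 1 + 1 + 3 + 0 + 3 + 1 = 38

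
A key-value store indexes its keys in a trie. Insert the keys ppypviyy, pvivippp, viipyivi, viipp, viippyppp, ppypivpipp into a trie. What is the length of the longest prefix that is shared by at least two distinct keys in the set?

Equivalently: take the maximum, over all pairs, of their longest common prefix length.
"viipp" and "viippyppp" agree on "viipp" (5 characters) before diverging; nothing deeper is shared.
Longest shared-prefix length: 5

5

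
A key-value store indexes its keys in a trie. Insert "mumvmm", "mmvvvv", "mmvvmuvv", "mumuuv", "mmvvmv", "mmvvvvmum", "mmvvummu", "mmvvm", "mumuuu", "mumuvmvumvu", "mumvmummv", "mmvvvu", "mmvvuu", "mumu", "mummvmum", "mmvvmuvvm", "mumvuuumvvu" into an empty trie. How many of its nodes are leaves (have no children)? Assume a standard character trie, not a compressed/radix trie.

A leaf is a node with no children — equivalently, the end of a word that is not a proper prefix of any other stored word.
Those words: "mmvvmuvvm", "mmvvmv", "mmvvummu", "mmvvuu", "mmvvvu", "mmvvvvmum", "mummvmum", "mumuuu", "mumuuv", "mumuvmvumvu", "mumvmm", "mumvmummv", "mumvuuumvvu"
Leaf count: 13

13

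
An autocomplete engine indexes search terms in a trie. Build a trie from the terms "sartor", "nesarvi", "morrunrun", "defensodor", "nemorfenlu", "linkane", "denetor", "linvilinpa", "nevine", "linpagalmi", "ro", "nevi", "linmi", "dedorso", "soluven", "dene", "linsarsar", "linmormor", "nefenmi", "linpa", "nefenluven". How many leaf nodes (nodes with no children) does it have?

A leaf is a node with no children — equivalently, the end of a word that is not a proper prefix of any other stored word.
Those words: "dedorso", "defensodor", "denetor", "linkane", "linmi", "linmormor", "linpagalmi", "linsarsar", "linvilinpa", "morrunrun", "nefenluven", "nefenmi", "nemorfenlu", "nesarvi", "nevine", "ro", "sartor", "soluven"
Leaf count: 18

18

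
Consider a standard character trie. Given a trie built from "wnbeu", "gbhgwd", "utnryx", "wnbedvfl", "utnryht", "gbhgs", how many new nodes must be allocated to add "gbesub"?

4

Walking "gbesub" from the root, the first 2 characters ("gb") follow existing edges; "e" is the first miss.
So 6 − 2 = 4 new nodes.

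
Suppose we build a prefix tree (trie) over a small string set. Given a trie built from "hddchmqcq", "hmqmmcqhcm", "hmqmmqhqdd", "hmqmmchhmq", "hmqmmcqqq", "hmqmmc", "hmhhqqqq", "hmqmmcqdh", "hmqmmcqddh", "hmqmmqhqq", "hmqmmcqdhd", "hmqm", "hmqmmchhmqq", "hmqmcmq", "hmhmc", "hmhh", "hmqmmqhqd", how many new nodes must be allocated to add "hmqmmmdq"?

3

The longest prefix of "hmqmmmdq" already in the trie is "hmqmm" (length 5).
New nodes needed: |"hmqmmmdq"| − 5 = 8 − 5 = 3.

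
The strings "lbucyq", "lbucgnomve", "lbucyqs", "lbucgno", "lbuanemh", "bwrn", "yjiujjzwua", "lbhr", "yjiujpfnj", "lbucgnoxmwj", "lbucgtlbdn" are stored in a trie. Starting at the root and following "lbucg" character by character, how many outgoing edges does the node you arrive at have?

2

The children of the "lbucg" node are the distinct next characters among strings starting with "lbucg".
Characters that immediately follow "lbucg" among the stored strings: {n, t}.
That node has 2 child edges.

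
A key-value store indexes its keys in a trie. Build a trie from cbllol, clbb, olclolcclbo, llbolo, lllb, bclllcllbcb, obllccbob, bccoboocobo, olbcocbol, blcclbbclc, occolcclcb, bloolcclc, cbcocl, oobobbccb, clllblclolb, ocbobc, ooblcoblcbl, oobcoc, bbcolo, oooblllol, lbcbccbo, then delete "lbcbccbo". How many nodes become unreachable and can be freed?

A node on "lbcbccbo"'s path can go only if nothing else ends at it or branches off below it.
The suffix "bcbccbo" (7 nodes) is used only by "lbcbccbo"; the node for "l" still has the child "l", so pruning stops there.
Nodes removed: 7

7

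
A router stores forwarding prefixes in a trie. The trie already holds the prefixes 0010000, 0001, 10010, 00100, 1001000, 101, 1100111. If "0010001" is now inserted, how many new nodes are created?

1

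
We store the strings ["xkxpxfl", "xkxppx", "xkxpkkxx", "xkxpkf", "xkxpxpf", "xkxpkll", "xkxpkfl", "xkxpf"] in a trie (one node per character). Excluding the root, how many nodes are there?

Trace insertions, counting only characters that open a new branch:
  "xkxpxfl" → 7 new (x, k, x, p, x, f, l)
  "xkxppx" → prefix "xkxp" already present; 2 new (p, x)
  "xkxpkkxx" → prefix "xkxp" already present; 4 new (k, k, x, x)
  "xkxpkf" → prefix "xkxpk" already present; 1 new (f)
  "xkxpxpf" → prefix "xkxpx" already present; 2 new (p, f)
  "xkxpkll" → prefix "xkxpk" already present; 2 new (l, l)
  "xkxpkfl" → prefix "xkxpkf" already present; 1 new (l)
  "xkxpf" → prefix "xkxp" already present; 1 new (f)
Total nodes = 7 + 2 + 4 + 1 + 2 + 2 + 1 + 1 = 20

20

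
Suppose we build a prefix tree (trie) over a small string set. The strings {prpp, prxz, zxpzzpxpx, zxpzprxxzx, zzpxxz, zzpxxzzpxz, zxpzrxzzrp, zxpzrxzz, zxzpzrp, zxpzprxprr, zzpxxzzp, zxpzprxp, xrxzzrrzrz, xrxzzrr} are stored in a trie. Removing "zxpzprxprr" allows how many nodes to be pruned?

2

Walk "zxpzprxprr" from the leaf back toward the root, removing each node that no remaining word uses.
The suffix "rr" (2 nodes) is used only by "zxpzprxprr"; "zxpzprxp" is itself a stored word, so pruning stops there.
Nodes removed: 2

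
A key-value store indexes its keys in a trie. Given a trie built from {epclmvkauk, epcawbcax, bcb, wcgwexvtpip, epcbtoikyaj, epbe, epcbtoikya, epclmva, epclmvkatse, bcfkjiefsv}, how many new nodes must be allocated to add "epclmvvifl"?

"epclmv" is already a path in the trie; the remaining "vifl" must be added.
New nodes needed: |"epclmvvifl"| − 6 = 10 − 6 = 4.

4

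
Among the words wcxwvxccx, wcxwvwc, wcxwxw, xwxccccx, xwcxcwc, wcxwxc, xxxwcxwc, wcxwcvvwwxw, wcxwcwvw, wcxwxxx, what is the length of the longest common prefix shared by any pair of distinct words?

5

The deepest shared node is where two words last agree before diverging.
"wcxwcvvwwxw" and "wcxwcwvw" agree on "wcxwc" (5 characters) before diverging; nothing deeper is shared.
Longest shared-prefix length: 5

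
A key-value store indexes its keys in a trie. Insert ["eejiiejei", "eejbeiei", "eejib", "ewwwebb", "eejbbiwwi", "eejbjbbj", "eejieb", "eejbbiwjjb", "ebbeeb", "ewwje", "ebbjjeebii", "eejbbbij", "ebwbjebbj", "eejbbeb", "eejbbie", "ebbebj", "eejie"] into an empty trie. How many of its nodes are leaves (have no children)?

16

Leaves are exactly the stored words that no other stored word extends.
Those words: "ebbebj", "ebbeeb", "ebbjjeebii", "ebwbjebbj", "eejbbbij", "eejbbeb", "eejbbie", "eejbbiwjjb", "eejbbiwwi", "eejbeiei", "eejbjbbj", "eejib", "eejieb", "eejiiejei", "ewwje", "ewwwebb"
Leaf count: 16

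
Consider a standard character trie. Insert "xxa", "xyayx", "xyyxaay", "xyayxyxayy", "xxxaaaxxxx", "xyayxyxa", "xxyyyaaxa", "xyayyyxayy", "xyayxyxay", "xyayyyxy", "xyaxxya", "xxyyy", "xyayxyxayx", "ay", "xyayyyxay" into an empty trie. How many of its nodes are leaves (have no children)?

10

A leaf is a node with no children — equivalently, the end of a word that is not a proper prefix of any other stored word.
Those words: "ay", "xxa", "xxxaaaxxxx", "xxyyyaaxa", "xyaxxya", "xyayxyxayx", "xyayxyxayy", "xyayyyxayy", "xyayyyxy", "xyyxaay"
Leaf count: 10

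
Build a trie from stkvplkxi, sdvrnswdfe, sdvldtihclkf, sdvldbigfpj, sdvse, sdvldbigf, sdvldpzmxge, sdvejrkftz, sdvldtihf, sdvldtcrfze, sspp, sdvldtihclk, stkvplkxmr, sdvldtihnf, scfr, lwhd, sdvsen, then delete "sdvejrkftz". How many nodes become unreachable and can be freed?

A node on "sdvejrkftz"'s path can go only if nothing else ends at it or branches off below it.
The suffix "ejrkftz" (7 nodes) is used only by "sdvejrkftz"; the node for "sdv" still has the child "r", so pruning stops there.
Nodes removed: 7

7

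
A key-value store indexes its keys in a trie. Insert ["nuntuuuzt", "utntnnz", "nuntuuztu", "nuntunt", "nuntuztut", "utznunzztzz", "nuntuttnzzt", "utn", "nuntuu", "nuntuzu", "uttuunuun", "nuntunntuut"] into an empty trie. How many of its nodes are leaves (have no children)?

A leaf is a node with no children — equivalently, the end of a word that is not a proper prefix of any other stored word.
Those words: "nuntunntuut", "nuntunt", "nuntuttnzzt", "nuntuuuzt", "nuntuuztu", "nuntuztut", "nuntuzu", "utntnnz", "uttuunuun", "utznunzztzz"
Leaf count: 10

10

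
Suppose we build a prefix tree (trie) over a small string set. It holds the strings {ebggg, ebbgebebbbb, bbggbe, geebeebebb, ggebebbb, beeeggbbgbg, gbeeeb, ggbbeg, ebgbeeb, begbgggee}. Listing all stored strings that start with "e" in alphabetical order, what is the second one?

Words with prefix "e", in lexicographic order: "ebbgebebbbb", "ebgbeeb", "ebggg"
The 2nd is ebgbeeb.

ebgbeeb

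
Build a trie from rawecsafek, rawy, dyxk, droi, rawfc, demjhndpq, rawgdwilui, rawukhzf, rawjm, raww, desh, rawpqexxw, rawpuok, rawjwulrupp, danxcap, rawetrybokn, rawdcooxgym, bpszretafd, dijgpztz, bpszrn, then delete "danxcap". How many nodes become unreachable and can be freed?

Walk "danxcap" from the leaf back toward the root, removing each node that no remaining word uses.
The suffix "anxcap" (6 nodes) is used only by "danxcap"; the node for "d" still has the child "y", so pruning stops there.
Nodes removed: 6

6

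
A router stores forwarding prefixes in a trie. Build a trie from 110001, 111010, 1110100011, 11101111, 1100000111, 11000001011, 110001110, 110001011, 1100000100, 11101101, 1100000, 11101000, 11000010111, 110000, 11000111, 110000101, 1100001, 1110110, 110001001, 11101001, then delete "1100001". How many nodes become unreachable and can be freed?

0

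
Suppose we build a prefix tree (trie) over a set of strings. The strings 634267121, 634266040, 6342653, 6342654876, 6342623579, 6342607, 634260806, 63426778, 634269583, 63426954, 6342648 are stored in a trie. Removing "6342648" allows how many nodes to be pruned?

2

After clearing the end-marker at "6342648", prune upward until reaching a node still needed by another word.
The suffix "48" (2 nodes) is used only by "6342648"; the node for "63426" still has the child "7", so pruning stops there.
Nodes removed: 2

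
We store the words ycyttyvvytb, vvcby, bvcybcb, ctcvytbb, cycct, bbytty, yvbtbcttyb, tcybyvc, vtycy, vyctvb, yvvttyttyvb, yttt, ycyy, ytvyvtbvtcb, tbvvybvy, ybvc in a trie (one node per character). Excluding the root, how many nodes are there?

97

Insert word by word; a character creates a node only if that edge doesn't already exist:
  "ycyttyvvytb" → 11 new (y, c, y, t, t, y, v, v, y, t, b)
  "vvcby" → 5 new (v, v, c, b, y)
  "bvcybcb" → 7 new (b, v, c, y, b, c, b)
  "ctcvytbb" → 8 new (c, t, c, v, y, t, b, b)
  "cycct" → prefix "c" already present; 4 new (y, c, c, t)
  "bbytty" → prefix "b" already present; 5 new (b, y, t, t, y)
  "yvbtbcttyb" → prefix "y" already present; 9 new (v, b, t, b, c, t, t, y, b)
  "tcybyvc" → 7 new (t, c, y, b, y, v, c)
  "vtycy" → prefix "v" already present; 4 new (t, y, c, y)
  "vyctvb" → prefix "v" already present; 5 new (y, c, t, v, b)
  "yvvttyttyvb" → prefix "yv" already present; 9 new (v, t, t, y, t, t, y, v, b)
  "yttt" → prefix "y" already present; 3 new (t, t, t)
  "ycyy" → prefix "ycy" already present; 1 new (y)
  "ytvyvtbvtcb" → prefix "yt" already present; 9 new (v, y, v, t, b, v, t, c, b)
  "tbvvybvy" → prefix "t" already present; 7 new (b, v, v, y, b, v, y)
  "ybvc" → prefix "y" already present; 3 new (b, v, c)
Total nodes = 11 + 5 + 7 + 8 + 4 + 5 + 9 + 7 + 4 + 5 + 9 + 3 + 1 + 9 + 7 + 3 = 97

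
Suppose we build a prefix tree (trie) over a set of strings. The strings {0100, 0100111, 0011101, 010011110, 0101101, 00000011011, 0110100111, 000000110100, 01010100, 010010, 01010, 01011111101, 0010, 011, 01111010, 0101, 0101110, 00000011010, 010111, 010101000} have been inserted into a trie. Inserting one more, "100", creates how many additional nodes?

3

No existing word starts with "1", so every character of "100" needs a new node.
3 − 0 = 3 new nodes.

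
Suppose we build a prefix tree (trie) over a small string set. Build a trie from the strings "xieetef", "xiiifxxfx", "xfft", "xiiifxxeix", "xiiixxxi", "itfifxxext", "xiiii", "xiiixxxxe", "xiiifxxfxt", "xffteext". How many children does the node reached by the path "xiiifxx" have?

2

Follow the path "xiiifxx" to its node, then look at its outgoing edges.
Distinct next characters after "xiiifxx": e, f.
That node has 2 child edges.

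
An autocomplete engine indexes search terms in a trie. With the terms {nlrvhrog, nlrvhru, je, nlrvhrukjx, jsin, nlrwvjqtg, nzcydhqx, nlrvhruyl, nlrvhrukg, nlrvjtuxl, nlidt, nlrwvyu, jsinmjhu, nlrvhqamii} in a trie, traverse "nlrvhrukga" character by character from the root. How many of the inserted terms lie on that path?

2

Walk "nlrvhrukga" from the root; an end-of-word marker is hit whenever a stored word is a prefix of "nlrvhrukga".
Prefixes of the query that are stored words: "nlrvhru", "nlrvhrukg"
Count: 2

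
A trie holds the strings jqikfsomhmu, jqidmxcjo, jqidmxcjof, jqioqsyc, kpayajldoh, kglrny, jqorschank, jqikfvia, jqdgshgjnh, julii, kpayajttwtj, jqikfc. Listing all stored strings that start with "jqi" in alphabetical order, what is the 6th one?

jqioqsyc

Words with prefix "jqi", in lexicographic order: "jqidmxcjo", "jqidmxcjof", "jqikfc", "jqikfsomhmu", "jqikfvia", "jqioqsyc"
The 6th is jqioqsyc.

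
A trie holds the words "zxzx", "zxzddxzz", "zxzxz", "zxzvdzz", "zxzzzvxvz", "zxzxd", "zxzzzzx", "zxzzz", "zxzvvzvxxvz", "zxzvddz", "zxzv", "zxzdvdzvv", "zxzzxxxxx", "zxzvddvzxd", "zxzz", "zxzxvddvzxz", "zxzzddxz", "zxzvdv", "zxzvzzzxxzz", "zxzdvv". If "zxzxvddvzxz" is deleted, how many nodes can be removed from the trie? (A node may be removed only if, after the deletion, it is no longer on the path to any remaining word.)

7

A node on "zxzxvddvzxz"'s path can go only if nothing else ends at it or branches off below it.
The suffix "vddvzxz" (7 nodes) is used only by "zxzxvddvzxz"; the node for "zxzx" still has the child "z", so pruning stops there.
Nodes removed: 7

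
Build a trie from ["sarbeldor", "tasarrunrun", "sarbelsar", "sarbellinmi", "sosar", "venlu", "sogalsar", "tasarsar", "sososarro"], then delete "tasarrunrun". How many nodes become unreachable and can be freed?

6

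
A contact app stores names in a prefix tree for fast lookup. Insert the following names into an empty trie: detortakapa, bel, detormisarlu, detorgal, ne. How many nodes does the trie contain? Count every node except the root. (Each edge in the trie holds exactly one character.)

Trie structure (* marks end of a word):
(root)
├─ b
│  └─ e
│     └─ l *
├─ d
│  └─ e
│     └─ t
│        └─ o
│           └─ r
│              ├─ g
│              │  └─ a
│              │     └─ l *
│              ├─ m
│              │  └─ i
│              │     └─ s
│              │        └─ a
│              │           └─ r
│              │              └─ l
│              │                 └─ u *
│              └─ t
│                 └─ a
│                    └─ k
│                       └─ a
│                          └─ p
│                             └─ a *
└─ n
   └─ e *
Counting every labelled node above: 26.

26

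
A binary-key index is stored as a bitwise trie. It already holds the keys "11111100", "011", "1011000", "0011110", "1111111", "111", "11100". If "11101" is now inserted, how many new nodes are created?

1

"1110" is already a path in the trie; the remaining "1" must be added.
So 5 − 4 = 1 new nodes.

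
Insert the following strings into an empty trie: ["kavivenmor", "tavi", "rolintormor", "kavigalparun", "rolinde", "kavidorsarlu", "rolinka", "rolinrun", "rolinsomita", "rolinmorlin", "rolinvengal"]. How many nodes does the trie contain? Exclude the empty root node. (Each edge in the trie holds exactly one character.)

66

Insert word by word; a character creates a node only if that edge doesn't already exist:
  "kavivenmor" → 10 new (k, a, v, i, v, e, n, m, o, r)
  "tavi" → 4 new (t, a, v, i)
  "rolintormor" → 11 new (r, o, l, i, n, t, o, r, m, o, r)
  "kavigalparun" → prefix "kavi" already present; 8 new (g, a, l, p, a, r, u, n)
  "rolinde" → prefix "rolin" already present; 2 new (d, e)
  "kavidorsarlu" → prefix "kavi" already present; 8 new (d, o, r, s, a, r, l, u)
  "rolinka" → prefix "rolin" already present; 2 new (k, a)
  "rolinrun" → prefix "rolin" already present; 3 new (r, u, n)
  "rolinsomita" → prefix "rolin" already present; 6 new (s, o, m, i, t, a)
  "rolinmorlin" → prefix "rolin" already present; 6 new (m, o, r, l, i, n)
  "rolinvengal" → prefix "rolin" already present; 6 new (v, e, n, g, a, l)
Total nodes = 10 + 4 + 11 + 8 + 2 + 8 + 2 + 3 + 6 + 6 + 6 = 66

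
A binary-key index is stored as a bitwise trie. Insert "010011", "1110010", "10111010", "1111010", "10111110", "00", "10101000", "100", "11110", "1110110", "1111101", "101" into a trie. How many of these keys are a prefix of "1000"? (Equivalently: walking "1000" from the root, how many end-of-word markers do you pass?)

1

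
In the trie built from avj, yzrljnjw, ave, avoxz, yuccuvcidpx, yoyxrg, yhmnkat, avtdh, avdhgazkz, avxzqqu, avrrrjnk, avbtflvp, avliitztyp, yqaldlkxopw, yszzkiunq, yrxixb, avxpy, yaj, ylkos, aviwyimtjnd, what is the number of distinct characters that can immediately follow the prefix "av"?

The children of the "av" node are the distinct next characters among strings starting with "av".
Distinct next characters after "av": b, d, e, i, j, l, o, r, t, x.
That node has 10 child edges.

10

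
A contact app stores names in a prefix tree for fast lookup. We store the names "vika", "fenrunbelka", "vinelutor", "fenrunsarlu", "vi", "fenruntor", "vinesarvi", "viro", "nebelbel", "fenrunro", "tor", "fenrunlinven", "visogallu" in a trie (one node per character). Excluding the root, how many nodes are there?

63

For each word, the new-node count is its length minus the longest prefix already in the trie:
  "vika" → 4 new (v, i, k, a)
  "fenrunbelka" → 11 new (f, e, n, r, u, n, b, e, l, k, a)
  "vinelutor" → prefix "vi" already present; 7 new (n, e, l, u, t, o, r)
  "fenrunsarlu" → prefix "fenrun" already present; 5 new (s, a, r, l, u)
  "vi" → prefix "vi" already present; 0 new (none)
  "fenruntor" → prefix "fenrun" already present; 3 new (t, o, r)
  "vinesarvi" → prefix "vine" already present; 5 new (s, a, r, v, i)
  "viro" → prefix "vi" already present; 2 new (r, o)
  "nebelbel" → 8 new (n, e, b, e, l, b, e, l)
  "fenrunro" → prefix "fenrun" already present; 2 new (r, o)
  "tor" → 3 new (t, o, r)
  "fenrunlinven" → prefix "fenrun" already present; 6 new (l, i, n, v, e, n)
  "visogallu" → prefix "vi" already present; 7 new (s, o, g, a, l, l, u)
Total nodes = 4 + 11 + 7 + 5 + 0 + 3 + 5 + 2 + 8 + 2 + 3 + 6 + 7 = 63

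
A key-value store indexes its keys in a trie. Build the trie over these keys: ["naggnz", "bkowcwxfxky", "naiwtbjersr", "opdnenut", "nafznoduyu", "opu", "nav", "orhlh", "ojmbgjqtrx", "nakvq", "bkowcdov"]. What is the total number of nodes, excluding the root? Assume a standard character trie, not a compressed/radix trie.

63

Insert word by word; a character creates a node only if that edge doesn't already exist:
  "naggnz" → 6 new (n, a, g, g, n, z)
  "bkowcwxfxky" → 11 new (b, k, o, w, c, w, x, f, x, k, y)
  "naiwtbjersr" → prefix "na" already present; 9 new (i, w, t, b, j, e, r, s, r)
  "opdnenut" → 8 new (o, p, d, n, e, n, u, t)
  "nafznoduyu" → prefix "na" already present; 8 new (f, z, n, o, d, u, y, u)
  "opu" → prefix "op" already present; 1 new (u)
  "nav" → prefix "na" already present; 1 new (v)
  "orhlh" → prefix "o" already present; 4 new (r, h, l, h)
  "ojmbgjqtrx" → prefix "o" already present; 9 new (j, m, b, g, j, q, t, r, x)
  "nakvq" → prefix "na" already present; 3 new (k, v, q)
  "bkowcdov" → prefix "bkowc" already present; 3 new (d, o, v)
Total nodes = 6 + 11 + 9 + 8 + 8 + 1 + 1 + 4 + 9 + 3 + 3 = 63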